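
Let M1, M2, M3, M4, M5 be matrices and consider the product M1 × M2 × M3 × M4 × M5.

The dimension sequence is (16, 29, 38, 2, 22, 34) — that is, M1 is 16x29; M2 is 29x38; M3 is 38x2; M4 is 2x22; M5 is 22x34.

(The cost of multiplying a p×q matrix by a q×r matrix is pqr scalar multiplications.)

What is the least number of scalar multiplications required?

5716

Adjacent pairs: M1M2 = 16·29·38 = 17632; M2M3 = 29·38·2 = 2204; M3M4 = 38·2·22 = 1672; M4M5 = 2·22·34 = 1496.
Length 3: M1..M3: k=1: 0+2204+16·29·2=3132; k=2: 17632+0+16·38·2=18848 → min 3132 | M2..M4: k=2: 0+1672+29·38·22=25916; k=3: 2204+0+29·2·22=3480 → min 3480 | M3..M5: k=3: 0+1496+38·2·34=4080; k=4: 1672+0+38·22·34=30096 → min 4080.
Length 4: M1..M4: k=1: 0+3480+16·29·22=13688; k=2: 17632+1672+16·38·22=32680; k=3: 3132+0+16·2·22=3836 → min 3836 | M2..M5: k=2: 0+4080+29·38·34=41548; k=3: 2204+1496+29·2·34=5672; k=4: 3480+0+29·22·34=25172 → min 5672.
Length 5: M1..M5: k=1: 0+5672+16·29·34=21448; k=2: 17632+4080+16·38·34=42384; k=3: 3132+1496+16·2·34=5716; k=4: 3836+0+16·22·34=15804 → min 5716.
Optimal order: ((M1 × (M2 × M3)) × (M4 × M5)) with cost 5716.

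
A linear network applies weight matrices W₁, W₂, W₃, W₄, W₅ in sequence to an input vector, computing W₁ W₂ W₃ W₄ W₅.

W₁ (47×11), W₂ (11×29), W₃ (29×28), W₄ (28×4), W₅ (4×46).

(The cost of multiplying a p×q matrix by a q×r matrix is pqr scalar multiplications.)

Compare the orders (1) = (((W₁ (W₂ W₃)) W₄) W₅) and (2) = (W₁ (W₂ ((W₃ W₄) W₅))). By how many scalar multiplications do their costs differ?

9720

Order (1) = (((W₁ (W₂ W₃)) W₄) W₅): (W₂ W₃): 11×29 by 29×28 → 11×28, cost 11·29·28 = 8932; (W₁ (W₂ W₃)): 47×11 by 11×28 → 47×28, cost 47·11·28 = 14476; cumulative 23408; ((W₁ (W₂ W₃)) W₄): 47×28 by 28×4 → 47×4, cost 47·28·4 = 5264; cumulative 28672; (((W₁ (W₂ W₃)) W₄) W₅): 47×4 by 4×46 → 47×46, cost 47·4·46 = 8648; cumulative 37320. Total 37320.
Order (2) = (W₁ (W₂ ((W₃ W₄) W₅))): (W₃ W₄): 29×28 by 28×4 → 29×4, cost 29·28·4 = 3248; ((W₃ W₄) W₅): 29×4 by 4×46 → 29×46, cost 29·4·46 = 5336; cumulative 8584; (W₂ ((W₃ W₄) W₅)): 11×29 by 29×46 → 11×46, cost 11·29·46 = 14674; cumulative 23258; (W₁ (W₂ ((W₃ W₄) W₅))): 47×11 by 11×46 → 47×46, cost 47·11·46 = 23782; cumulative 47040. Total 47040.
Difference: |37320 − 47040| = 9720.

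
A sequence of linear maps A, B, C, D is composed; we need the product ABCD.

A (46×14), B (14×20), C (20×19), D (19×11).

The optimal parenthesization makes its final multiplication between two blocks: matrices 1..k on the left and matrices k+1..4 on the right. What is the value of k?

Adjacent pairs: AB = 46·14·20 = 12880; BC = 14·20·19 = 5320; CD = 20·19·11 = 4180.
Length 3: A..C: k=1: 0+5320+46·14·19=17556; k=2: 12880+0+46·20·19=30360 → min 17556 | B..D: k=2: 0+4180+14·20·11=7260; k=3: 5320+0+14·19·11=8246 → min 7260.
Top-level splits: k=1: (A..A)·(B..D) → 0+7260+46·14·11 = 14344; k=2: (A..B)·(C..D) → 12880+4180+46·20·11 = 27180; k=3: (A..C)·(D..D) → 17556+0+46·19·11 = 27170.
Best split is after A, i.e. k = 1.

1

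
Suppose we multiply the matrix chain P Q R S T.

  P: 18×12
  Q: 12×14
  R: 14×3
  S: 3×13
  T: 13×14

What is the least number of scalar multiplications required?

2454

Adjacent pairs: PQ = 18·12·14 = 3024; QR = 12·14·3 = 504; RS = 14·3·13 = 546; ST = 3·13·14 = 546.
Length 3: P..R: k=1: 0+504+18·12·3=1152; k=2: 3024+0+18·14·3=3780 → min 1152 | Q..S: k=2: 0+546+12·14·13=2730; k=3: 504+0+12·3·13=972 → min 972 | R..T: k=3: 0+546+14·3·14=1134; k=4: 546+0+14·13·14=3094 → min 1134.
Length 4: P..S: k=1: 0+972+18·12·13=3780; k=2: 3024+546+18·14·13=6846; k=3: 1152+0+18·3·13=1854 → min 1854 | Q..T: k=2: 0+1134+12·14·14=3486; k=3: 504+546+12·3·14=1554; k=4: 972+0+12·13·14=3156 → min 1554.
Length 5: P..T: k=1: 0+1554+18·12·14=4578; k=2: 3024+1134+18·14·14=7686; k=3: 1152+546+18·3·14=2454; k=4: 1854+0+18·13·14=5130 → min 2454.
Optimal order: ((P (Q R)) (S T)) with cost 2454.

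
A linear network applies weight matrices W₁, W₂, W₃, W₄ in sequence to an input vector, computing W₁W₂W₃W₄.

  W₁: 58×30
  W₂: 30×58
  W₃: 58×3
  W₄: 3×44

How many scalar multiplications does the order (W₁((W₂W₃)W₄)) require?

(W₂W₃): 30×58 by 58×3 → 30×3, cost 30·58·3 = 5220
((W₂W₃)W₄): 30×3 by 3×44 → 30×44, cost 30·3·44 = 3960; cumulative 9180
(W₁((W₂W₃)W₄)): 58×30 by 30×44 → 58×44, cost 58·30·44 = 76560; cumulative 85740
Total: 85740 scalar multiplications.

85740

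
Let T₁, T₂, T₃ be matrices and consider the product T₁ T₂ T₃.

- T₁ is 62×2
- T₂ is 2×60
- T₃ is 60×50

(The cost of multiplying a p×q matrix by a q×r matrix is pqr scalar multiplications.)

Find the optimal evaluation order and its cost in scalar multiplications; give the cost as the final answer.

(T₁ (T₂ T₃)): cost 12200.
((T₁ T₂) T₃): cost 193440.
Optimal: (T₁ (T₂ T₃)) with cost 12200.

12200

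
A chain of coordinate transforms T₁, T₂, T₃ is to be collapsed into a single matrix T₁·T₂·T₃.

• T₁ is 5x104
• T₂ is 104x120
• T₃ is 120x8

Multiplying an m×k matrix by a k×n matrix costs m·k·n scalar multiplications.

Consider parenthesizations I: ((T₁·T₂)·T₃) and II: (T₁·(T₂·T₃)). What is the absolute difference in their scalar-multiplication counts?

36800

Order I = ((T₁·T₂)·T₃): (T₁·T₂): 5×104 by 104×120 → 5×120, cost 5·104·120 = 62400; ((T₁·T₂)·T₃): 5×120 by 120×8 → 5×8, cost 5·120·8 = 4800; cumulative 67200. Total 67200.
Order II = (T₁·(T₂·T₃)): (T₂·T₃): 104×120 by 120×8 → 104×8, cost 104·120·8 = 99840; (T₁·(T₂·T₃)): 5×104 by 104×8 → 5×8, cost 5·104·8 = 4160; cumulative 104000. Total 104000.
Difference: |67200 − 104000| = 36800.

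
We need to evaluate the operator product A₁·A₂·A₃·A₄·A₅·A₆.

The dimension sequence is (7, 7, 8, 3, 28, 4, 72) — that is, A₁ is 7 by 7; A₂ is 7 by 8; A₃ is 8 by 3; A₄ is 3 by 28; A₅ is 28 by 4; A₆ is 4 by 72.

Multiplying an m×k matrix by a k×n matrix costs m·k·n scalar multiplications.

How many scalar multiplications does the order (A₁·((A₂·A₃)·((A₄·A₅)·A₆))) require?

6408

(A₂·A₃): 7×8 by 8×3 → 7×3, cost 7·8·3 = 168
(A₄·A₅): 3×28 by 28×4 → 3×4, cost 3·28·4 = 336
((A₄·A₅)·A₆): 3×4 by 4×72 → 3×72, cost 3·4·72 = 864; cumulative 1200
((A₂·A₃)·((A₄·A₅)·A₆)): 7×3 by 3×72 → 7×72, cost 7·3·72 = 1512; cumulative 2880
(A₁·((A₂·A₃)·((A₄·A₅)·A₆))): 7×7 by 7×72 → 7×72, cost 7·7·72 = 3528; cumulative 6408
Total: 6408 scalar multiplications.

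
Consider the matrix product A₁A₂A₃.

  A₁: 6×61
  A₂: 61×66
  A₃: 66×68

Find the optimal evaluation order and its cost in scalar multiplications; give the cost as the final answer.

(A₁(A₂A₃)): cost 298656.
((A₁A₂)A₃): cost 51084.
Optimal: ((A₁A₂)A₃) with cost 51084.

51084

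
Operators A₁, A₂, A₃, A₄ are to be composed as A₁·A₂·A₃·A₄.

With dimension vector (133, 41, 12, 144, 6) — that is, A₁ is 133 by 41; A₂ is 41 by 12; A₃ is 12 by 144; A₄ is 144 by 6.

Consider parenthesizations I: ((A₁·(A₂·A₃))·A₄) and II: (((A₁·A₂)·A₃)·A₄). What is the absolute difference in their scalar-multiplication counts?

Order I = ((A₁·(A₂·A₃))·A₄): (A₂·A₃): 41×12 by 12×144 → 41×144, cost 41·12·144 = 70848; (A₁·(A₂·A₃)): 133×41 by 41×144 → 133×144, cost 133·41·144 = 785232; cumulative 856080; ((A₁·(A₂·A₃))·A₄): 133×144 by 144×6 → 133×6, cost 133·144·6 = 114912; cumulative 970992. Total 970992.
Order II = (((A₁·A₂)·A₃)·A₄): (A₁·A₂): 133×41 by 41×12 → 133×12, cost 133·41·12 = 65436; ((A₁·A₂)·A₃): 133×12 by 12×144 → 133×144, cost 133·12·144 = 229824; cumulative 295260; (((A₁·A₂)·A₃)·A₄): 133×144 by 144×6 → 133×6, cost 133·144·6 = 114912; cumulative 410172. Total 410172.
Difference: |970992 − 410172| = 560820.

560820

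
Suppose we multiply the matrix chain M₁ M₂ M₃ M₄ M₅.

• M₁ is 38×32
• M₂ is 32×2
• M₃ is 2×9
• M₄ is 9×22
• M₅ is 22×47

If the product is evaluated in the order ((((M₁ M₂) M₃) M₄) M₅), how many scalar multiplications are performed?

(M₁ M₂): 38×32 by 32×2 → 38×2, cost 38·32·2 = 2432
((M₁ M₂) M₃): 38×2 by 2×9 → 38×9, cost 38·2·9 = 684; cumulative 3116
(((M₁ M₂) M₃) M₄): 38×9 by 9×22 → 38×22, cost 38·9·22 = 7524; cumulative 10640
((((M₁ M₂) M₃) M₄) M₅): 38×22 by 22×47 → 38×47, cost 38·22·47 = 39292; cumulative 49932
Total: 49932 scalar multiplications.

49932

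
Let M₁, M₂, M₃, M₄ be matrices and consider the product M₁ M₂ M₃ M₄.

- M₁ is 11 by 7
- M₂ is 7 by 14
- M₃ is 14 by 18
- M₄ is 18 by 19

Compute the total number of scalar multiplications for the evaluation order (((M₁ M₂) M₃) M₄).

7612

(M₁ M₂): 11×7 by 7×14 → 11×14, cost 11·7·14 = 1078
((M₁ M₂) M₃): 11×14 by 14×18 → 11×18, cost 11·14·18 = 2772; cumulative 3850
(((M₁ M₂) M₃) M₄): 11×18 by 18×19 → 11×19, cost 11·18·19 = 3762; cumulative 7612
Total: 7612 scalar multiplications.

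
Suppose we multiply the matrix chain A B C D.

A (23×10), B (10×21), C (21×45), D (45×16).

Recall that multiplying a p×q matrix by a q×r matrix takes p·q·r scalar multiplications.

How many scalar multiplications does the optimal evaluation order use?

Adjacent pairs: AB = 23·10·21 = 4830; BC = 10·21·45 = 9450; CD = 21·45·16 = 15120.
Length 3: A..C: k=1: 0+9450+23·10·45=19800; k=2: 4830+0+23·21·45=26565 → min 19800 | B..D: k=2: 0+15120+10·21·16=18480; k=3: 9450+0+10·45·16=16650 → min 16650.
Length 4: A..D: k=1: 0+16650+23·10·16=20330; k=2: 4830+15120+23·21·16=27678; k=3: 19800+0+23·45·16=36360 → min 20330.
Optimal order: (A ((B C) D)) with cost 20330.

20330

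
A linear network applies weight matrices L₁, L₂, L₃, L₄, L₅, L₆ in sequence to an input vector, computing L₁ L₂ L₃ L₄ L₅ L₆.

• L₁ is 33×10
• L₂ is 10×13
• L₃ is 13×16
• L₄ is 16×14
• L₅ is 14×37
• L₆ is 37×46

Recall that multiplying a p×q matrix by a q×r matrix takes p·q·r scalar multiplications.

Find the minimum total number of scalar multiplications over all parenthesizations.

Adjacent pairs: L₁L₂ = 33·10·13 = 4290; L₂L₃ = 10·13·16 = 2080; L₃L₄ = 13·16·14 = 2912; L₄L₅ = 16·14·37 = 8288; L₅L₆ = 14·37·46 = 23828.
Length 3: L₁..L₃: k=1: 0+2080+33·10·16=7360; k=2: 4290+0+33·13·16=11154 → min 7360 | L₂..L₄: k=2: 0+2912+10·13·14=4732; k=3: 2080+0+10·16·14=4320 → min 4320 | L₃..L₅: k=3: 0+8288+13·16·37=15984; k=4: 2912+0+13·14·37=9646 → min 9646 | L₄..L₆: k=4: 0+23828+16·14·46=34132; k=5: 8288+0+16·37·46=35520 → min 34132.
Length 4: L₁..L₄: k=1: 0+4320+33·10·14=8940; k=2: 4290+2912+33·13·14=13208; k=3: 7360+0+33·16·14=14752 → min 8940 | L₂..L₅: k=2: 0+9646+10·13·37=14456; k=3: 2080+8288+10·16·37=16288; k=4: 4320+0+10·14·37=9500 → min 9500 | L₃..L₆: k=3: 0+34132+13·16·46=43700; k=4: 2912+23828+13·14·46=35112; k=5: 9646+0+13·37·46=31772 → min 31772.
Length 5: L₁..L₅: k=1: 0+9500+33·10·37=21710; k=2: 4290+9646+33·13·37=29809; k=3: 7360+8288+33·16·37=35184; k=4: 8940+0+33·14·37=26034 → min 21710 | L₂..L₆: k=2: 0+31772+10·13·46=37752; k=3: 2080+34132+10·16·46=43572; k=4: 4320+23828+10·14·46=34588; k=5: 9500+0+10·37·46=26520 → min 26520.
Length 6: L₁..L₆: k=1: 0+26520+33·10·46=41700; k=2: 4290+31772+33·13·46=55796; k=3: 7360+34132+33·16·46=65780; k=4: 8940+23828+33·14·46=54020; k=5: 21710+0+33·37·46=77876 → min 41700.
Optimal order: (L₁ ((((L₂ L₃) L₄) L₅) L₆)) with cost 41700.

41700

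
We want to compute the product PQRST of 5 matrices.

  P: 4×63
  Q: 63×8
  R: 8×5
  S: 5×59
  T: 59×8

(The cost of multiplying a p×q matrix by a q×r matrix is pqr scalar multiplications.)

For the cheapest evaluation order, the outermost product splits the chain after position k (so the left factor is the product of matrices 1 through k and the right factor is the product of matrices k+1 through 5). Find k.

3

Adjacent pairs: PQ = 4·63·8 = 2016; QR = 63·8·5 = 2520; RS = 8·5·59 = 2360; ST = 5·59·8 = 2360.
Length 3: P..R: k=1: 0+2520+4·63·5=3780; k=2: 2016+0+4·8·5=2176 → min 2176 | Q..S: k=2: 0+2360+63·8·59=32096; k=3: 2520+0+63·5·59=21105 → min 21105 | R..T: k=3: 0+2360+8·5·8=2680; k=4: 2360+0+8·59·8=6136 → min 2680.
Length 4: P..S: k=1: 0+21105+4·63·59=35973; k=2: 2016+2360+4·8·59=6264; k=3: 2176+0+4·5·59=3356 → min 3356 | Q..T: k=2: 0+2680+63·8·8=6712; k=3: 2520+2360+63·5·8=7400; k=4: 21105+0+63·59·8=50841 → min 6712.
Top-level splits: k=1: (P..P)·(Q..T) → 0+6712+4·63·8 = 8728; k=2: (P..Q)·(R..T) → 2016+2680+4·8·8 = 4952; k=3: (P..R)·(S..T) → 2176+2360+4·5·8 = 4696; k=4: (P..S)·(T..T) → 3356+0+4·59·8 = 5244.
Best split is after R, i.e. k = 3.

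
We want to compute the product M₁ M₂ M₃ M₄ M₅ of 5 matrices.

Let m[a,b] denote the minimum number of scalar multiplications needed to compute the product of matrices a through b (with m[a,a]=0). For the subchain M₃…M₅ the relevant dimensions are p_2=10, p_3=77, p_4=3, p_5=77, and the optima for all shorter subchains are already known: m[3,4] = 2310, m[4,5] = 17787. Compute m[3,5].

m[3,5] = min over k∈[3,4] of m[3,k]+m[k+1,5]+p_{2}·p_k·p_{5}.
k=3: 0 + 17787 + 10·77·77 = 77077; k=4: 2310 + 0 + 10·3·77 = 4620.
Minimum: 4620 at k=4.

4620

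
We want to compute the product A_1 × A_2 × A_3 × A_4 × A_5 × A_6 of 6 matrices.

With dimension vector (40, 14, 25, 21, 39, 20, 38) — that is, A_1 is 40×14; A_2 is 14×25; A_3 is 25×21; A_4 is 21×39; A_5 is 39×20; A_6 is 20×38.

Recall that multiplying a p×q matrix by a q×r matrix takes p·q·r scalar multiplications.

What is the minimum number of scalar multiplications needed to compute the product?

61530

Adjacent pairs: A_1A_2 = 40·14·25 = 14000; A_2A_3 = 14·25·21 = 7350; A_3A_4 = 25·21·39 = 20475; A_4A_5 = 21·39·20 = 16380; A_5A_6 = 39·20·38 = 29640.
Length 3: A_1..A_3: k=1: 0+7350+40·14·21=19110; k=2: 14000+0+40·25·21=35000 → min 19110 | A_2..A_4: k=2: 0+20475+14·25·39=34125; k=3: 7350+0+14·21·39=18816 → min 18816 | A_3..A_5: k=3: 0+16380+25·21·20=26880; k=4: 20475+0+25·39·20=39975 → min 26880 | A_4..A_6: k=4: 0+29640+21·39·38=60762; k=5: 16380+0+21·20·38=32340 → min 32340.
Length 4: A_1..A_4: k=1: 0+18816+40·14·39=40656; k=2: 14000+20475+40·25·39=73475; k=3: 19110+0+40·21·39=51870 → min 40656 | A_2..A_5: k=2: 0+26880+14·25·20=33880; k=3: 7350+16380+14·21·20=29610; k=4: 18816+0+14·39·20=29736 → min 29610 | A_3..A_6: k=3: 0+32340+25·21·38=52290; k=4: 20475+29640+25·39·38=87165; k=5: 26880+0+25·20·38=45880 → min 45880.
Length 5: A_1..A_5: k=1: 0+29610+40·14·20=40810; k=2: 14000+26880+40·25·20=60880; k=3: 19110+16380+40·21·20=52290; k=4: 40656+0+40·39·20=71856 → min 40810 | A_2..A_6: k=2: 0+45880+14·25·38=59180; k=3: 7350+32340+14·21·38=50862; k=4: 18816+29640+14·39·38=69204; k=5: 29610+0+14·20·38=40250 → min 40250.
Length 6: A_1..A_6: k=1: 0+40250+40·14·38=61530; k=2: 14000+45880+40·25·38=97880; k=3: 19110+32340+40·21·38=83370; k=4: 40656+29640+40·39·38=129576; k=5: 40810+0+40·20·38=71210 → min 61530.
Optimal order: (A_1 × (((A_2 × A_3) × (A_4 × A_5)) × A_6)) with cost 61530.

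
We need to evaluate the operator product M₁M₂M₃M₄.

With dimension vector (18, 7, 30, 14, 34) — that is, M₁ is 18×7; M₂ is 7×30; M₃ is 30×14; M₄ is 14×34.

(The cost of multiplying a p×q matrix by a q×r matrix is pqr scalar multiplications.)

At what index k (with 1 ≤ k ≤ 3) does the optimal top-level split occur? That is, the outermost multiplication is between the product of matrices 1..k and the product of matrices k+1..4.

Adjacent pairs: M₁M₂ = 18·7·30 = 3780; M₂M₃ = 7·30·14 = 2940; M₃M₄ = 30·14·34 = 14280.
Length 3: M₁..M₃: k=1: 0+2940+18·7·14=4704; k=2: 3780+0+18·30·14=11340 → min 4704 | M₂..M₄: k=2: 0+14280+7·30·34=21420; k=3: 2940+0+7·14·34=6272 → min 6272.
Top-level splits: k=1: (M₁..M₁)·(M₂..M₄) → 0+6272+18·7·34 = 10556; k=2: (M₁..M₂)·(M₃..M₄) → 3780+14280+18·30·34 = 36420; k=3: (M₁..M₃)·(M₄..M₄) → 4704+0+18·14·34 = 13272.
Best split is after M₁, i.e. k = 1.

1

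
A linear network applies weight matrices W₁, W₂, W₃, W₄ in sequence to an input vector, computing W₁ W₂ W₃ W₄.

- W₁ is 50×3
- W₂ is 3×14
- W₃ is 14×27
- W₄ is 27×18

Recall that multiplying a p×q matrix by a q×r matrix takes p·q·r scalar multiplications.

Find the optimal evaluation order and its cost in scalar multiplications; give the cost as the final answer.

5292

Adjacent pairs: W₁W₂ = 50·3·14 = 2100; W₂W₃ = 3·14·27 = 1134; W₃W₄ = 14·27·18 = 6804.
Length 3: W₁..W₃: k=1: 0+1134+50·3·27=5184; k=2: 2100+0+50·14·27=21000 → min 5184 | W₂..W₄: k=2: 0+6804+3·14·18=7560; k=3: 1134+0+3·27·18=2592 → min 2592.
Length 4: W₁..W₄: k=1: 0+2592+50·3·18=5292; k=2: 2100+6804+50·14·18=21504; k=3: 5184+0+50·27·18=29484 → min 5292.
Optimal parenthesization: (W₁ ((W₂ W₃) W₄)) with cost 5292.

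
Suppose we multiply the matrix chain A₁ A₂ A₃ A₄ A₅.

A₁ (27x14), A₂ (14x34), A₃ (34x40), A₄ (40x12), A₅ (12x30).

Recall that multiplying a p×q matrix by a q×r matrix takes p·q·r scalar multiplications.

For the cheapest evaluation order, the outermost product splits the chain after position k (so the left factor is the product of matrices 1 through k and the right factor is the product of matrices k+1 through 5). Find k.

Adjacent pairs: A₁A₂ = 27·14·34 = 12852; A₂A₃ = 14·34·40 = 19040; A₃A₄ = 34·40·12 = 16320; A₄A₅ = 40·12·30 = 14400.
Length 3: A₁..A₃: k=1: 0+19040+27·14·40=34160; k=2: 12852+0+27·34·40=49572 → min 34160 | A₂..A₄: k=2: 0+16320+14·34·12=22032; k=3: 19040+0+14·40·12=25760 → min 22032 | A₃..A₅: k=3: 0+14400+34·40·30=55200; k=4: 16320+0+34·12·30=28560 → min 28560.
Length 4: A₁..A₄: k=1: 0+22032+27·14·12=26568; k=2: 12852+16320+27·34·12=40188; k=3: 34160+0+27·40·12=47120 → min 26568 | A₂..A₅: k=2: 0+28560+14·34·30=42840; k=3: 19040+14400+14·40·30=50240; k=4: 22032+0+14·12·30=27072 → min 27072.
Top-level splits: k=1: (A₁..A₁)·(A₂..A₅) → 0+27072+27·14·30 = 38412; k=2: (A₁..A₂)·(A₃..A₅) → 12852+28560+27·34·30 = 68952; k=3: (A₁..A₃)·(A₄..A₅) → 34160+14400+27·40·30 = 80960; k=4: (A₁..A₄)·(A₅..A₅) → 26568+0+27·12·30 = 36288.
Best split is after A₄, i.e. k = 4.

4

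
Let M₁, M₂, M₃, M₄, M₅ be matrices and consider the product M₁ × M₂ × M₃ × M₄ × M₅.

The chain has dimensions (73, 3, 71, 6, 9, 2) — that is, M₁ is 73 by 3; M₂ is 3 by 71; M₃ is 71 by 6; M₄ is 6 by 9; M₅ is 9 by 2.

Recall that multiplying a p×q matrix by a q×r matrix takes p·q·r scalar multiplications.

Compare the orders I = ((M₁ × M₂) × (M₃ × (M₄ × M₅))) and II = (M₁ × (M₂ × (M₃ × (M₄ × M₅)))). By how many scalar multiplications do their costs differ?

Order I = ((M₁ × M₂) × (M₃ × (M₄ × M₅))): (M₁ × M₂): 73×3 by 3×71 → 73×71, cost 73·3·71 = 15549; (M₄ × M₅): 6×9 by 9×2 → 6×2, cost 6·9·2 = 108; (M₃ × (M₄ × M₅)): 71×6 by 6×2 → 71×2, cost 71·6·2 = 852; cumulative 960; ((M₁ × M₂) × (M₃ × (M₄ × M₅))): 73×71 by 71×2 → 73×2, cost 73·71·2 = 10366; cumulative 26875. Total 26875.
Order II = (M₁ × (M₂ × (M₃ × (M₄ × M₅)))): (M₄ × M₅): 6×9 by 9×2 → 6×2, cost 6·9·2 = 108; (M₃ × (M₄ × M₅)): 71×6 by 6×2 → 71×2, cost 71·6·2 = 852; cumulative 960; (M₂ × (M₃ × (M₄ × M₅))): 3×71 by 71×2 → 3×2, cost 3·71·2 = 426; cumulative 1386; (M₁ × (M₂ × (M₃ × (M₄ × M₅)))): 73×3 by 3×2 → 73×2, cost 73·3·2 = 438; cumulative 1824. Total 1824.
Difference: |26875 − 1824| = 25051.

25051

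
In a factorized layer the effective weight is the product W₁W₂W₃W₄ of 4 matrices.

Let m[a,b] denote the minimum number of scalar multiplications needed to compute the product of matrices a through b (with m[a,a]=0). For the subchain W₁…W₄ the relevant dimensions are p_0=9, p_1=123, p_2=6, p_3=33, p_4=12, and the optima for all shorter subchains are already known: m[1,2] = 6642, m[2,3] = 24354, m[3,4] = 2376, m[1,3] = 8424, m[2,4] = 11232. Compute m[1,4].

m[1,4] = min over k∈[1,3] of m[1,k]+m[k+1,4]+p_{0}·p_k·p_{4}.
k=1: 0 + 11232 + 9·123·12 = 24516; k=2: 6642 + 2376 + 9·6·12 = 9666; k=3: 8424 + 0 + 9·33·12 = 11988.
Minimum: 9666 at k=2.

9666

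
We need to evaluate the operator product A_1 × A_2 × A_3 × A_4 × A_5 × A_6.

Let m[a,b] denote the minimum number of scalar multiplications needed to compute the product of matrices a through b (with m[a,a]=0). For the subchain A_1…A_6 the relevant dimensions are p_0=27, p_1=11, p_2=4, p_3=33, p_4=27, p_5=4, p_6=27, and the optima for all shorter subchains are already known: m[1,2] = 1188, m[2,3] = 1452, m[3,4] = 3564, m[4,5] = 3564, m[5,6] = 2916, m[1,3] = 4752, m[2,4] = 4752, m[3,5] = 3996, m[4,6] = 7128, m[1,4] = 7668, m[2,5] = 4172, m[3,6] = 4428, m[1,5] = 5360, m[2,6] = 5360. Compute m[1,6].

8276

m[1,6] = min over k∈[1,5] of m[1,k]+m[k+1,6]+p_{0}·p_k·p_{6}.
k=1: 0 + 5360 + 27·11·27 = 13379; k=2: 1188 + 4428 + 27·4·27 = 8532; k=3: 4752 + 7128 + 27·33·27 = 35937; k=4: 7668 + 2916 + 27·27·27 = 30267; k=5: 5360 + 0 + 27·4·27 = 8276.
Minimum: 8276 at k=5.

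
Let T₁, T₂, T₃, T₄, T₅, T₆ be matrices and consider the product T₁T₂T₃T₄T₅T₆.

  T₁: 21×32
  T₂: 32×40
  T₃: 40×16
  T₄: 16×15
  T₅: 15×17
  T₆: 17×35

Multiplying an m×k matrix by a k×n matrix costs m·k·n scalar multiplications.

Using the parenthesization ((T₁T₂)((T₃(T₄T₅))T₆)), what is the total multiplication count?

(T₁T₂): 21×32 by 32×40 → 21×40, cost 21·32·40 = 26880
(T₄T₅): 16×15 by 15×17 → 16×17, cost 16·15·17 = 4080
(T₃(T₄T₅)): 40×16 by 16×17 → 40×17, cost 40·16·17 = 10880; cumulative 14960
((T₃(T₄T₅))T₆): 40×17 by 17×35 → 40×35, cost 40·17·35 = 23800; cumulative 38760
((T₁T₂)((T₃(T₄T₅))T₆)): 21×40 by 40×35 → 21×35, cost 21·40·35 = 29400; cumulative 95040
Total: 95040 scalar multiplications.

95040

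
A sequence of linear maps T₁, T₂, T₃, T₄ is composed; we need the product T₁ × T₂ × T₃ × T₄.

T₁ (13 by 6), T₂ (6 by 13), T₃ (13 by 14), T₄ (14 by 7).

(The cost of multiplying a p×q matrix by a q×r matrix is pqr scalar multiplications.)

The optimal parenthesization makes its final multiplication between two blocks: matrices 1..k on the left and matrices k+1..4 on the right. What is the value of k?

1

Adjacent pairs: T₁T₂ = 13·6·13 = 1014; T₂T₃ = 6·13·14 = 1092; T₃T₄ = 13·14·7 = 1274.
Length 3: T₁..T₃: k=1: 0+1092+13·6·14=2184; k=2: 1014+0+13·13·14=3380 → min 2184 | T₂..T₄: k=2: 0+1274+6·13·7=1820; k=3: 1092+0+6·14·7=1680 → min 1680.
Top-level splits: k=1: (T₁..T₁)·(T₂..T₄) → 0+1680+13·6·7 = 2226; k=2: (T₁..T₂)·(T₃..T₄) → 1014+1274+13·13·7 = 3471; k=3: (T₁..T₃)·(T₄..T₄) → 2184+0+13·14·7 = 3458.
Best split is after T₁, i.e. k = 1.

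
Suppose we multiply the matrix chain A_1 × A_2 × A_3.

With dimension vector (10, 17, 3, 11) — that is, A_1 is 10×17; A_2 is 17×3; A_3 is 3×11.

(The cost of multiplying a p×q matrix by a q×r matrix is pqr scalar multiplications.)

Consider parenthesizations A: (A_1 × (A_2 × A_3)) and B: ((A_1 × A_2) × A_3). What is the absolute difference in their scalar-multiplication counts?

1591

Order A = (A_1 × (A_2 × A_3)): (A_2 × A_3): 17×3 by 3×11 → 17×11, cost 17·3·11 = 561; (A_1 × (A_2 × A_3)): 10×17 by 17×11 → 10×11, cost 10·17·11 = 1870; cumulative 2431. Total 2431.
Order B = ((A_1 × A_2) × A_3): (A_1 × A_2): 10×17 by 17×3 → 10×3, cost 10·17·3 = 510; ((A_1 × A_2) × A_3): 10×3 by 3×11 → 10×11, cost 10·3·11 = 330; cumulative 840. Total 840.
Difference: |2431 − 840| = 1591.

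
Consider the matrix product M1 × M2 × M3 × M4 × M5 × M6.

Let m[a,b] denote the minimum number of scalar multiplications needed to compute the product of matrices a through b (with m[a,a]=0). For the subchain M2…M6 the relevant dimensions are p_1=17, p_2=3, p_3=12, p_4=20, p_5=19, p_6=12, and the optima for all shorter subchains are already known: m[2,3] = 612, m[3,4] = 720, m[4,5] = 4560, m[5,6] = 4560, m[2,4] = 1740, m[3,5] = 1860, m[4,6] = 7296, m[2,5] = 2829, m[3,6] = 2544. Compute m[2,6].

m[2,6] = min over k∈[2,5] of m[2,k]+m[k+1,6]+p_{1}·p_k·p_{6}.
k=2: 0 + 2544 + 17·3·12 = 3156; k=3: 612 + 7296 + 17·12·12 = 10356; k=4: 1740 + 4560 + 17·20·12 = 10380; k=5: 2829 + 0 + 17·19·12 = 6705.
Minimum: 3156 at k=2.

3156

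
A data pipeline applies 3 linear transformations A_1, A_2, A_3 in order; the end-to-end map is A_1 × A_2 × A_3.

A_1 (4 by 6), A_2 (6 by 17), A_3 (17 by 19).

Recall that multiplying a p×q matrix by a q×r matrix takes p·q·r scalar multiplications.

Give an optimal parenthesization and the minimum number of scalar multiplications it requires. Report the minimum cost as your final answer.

1700

(A_1 × (A_2 × A_3)): cost 2394.
((A_1 × A_2) × A_3): cost 1700.
Optimal: ((A_1 × A_2) × A_3) with cost 1700.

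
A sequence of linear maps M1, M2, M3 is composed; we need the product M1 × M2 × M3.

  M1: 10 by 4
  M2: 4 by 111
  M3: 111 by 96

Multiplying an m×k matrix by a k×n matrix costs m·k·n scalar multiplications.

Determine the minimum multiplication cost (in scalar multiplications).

Order (M1 × (M2 × M3)): (M2 × M3): 4×111 by 111×96 → 4×96, cost 4·111·96 = 42624; (M1 × (M2 × M3)): 10×4 by 4×96 → 10×96, cost 10·4·96 = 3840; cumulative 46464. Total 46464.
Order ((M1 × M2) × M3): (M1 × M2): 10×4 by 4×111 → 10×111, cost 10·4·111 = 4440; ((M1 × M2) × M3): 10×111 by 111×96 → 10×96, cost 10·111·96 = 106560; cumulative 111000. Total 111000.
Minimum: 46464.

46464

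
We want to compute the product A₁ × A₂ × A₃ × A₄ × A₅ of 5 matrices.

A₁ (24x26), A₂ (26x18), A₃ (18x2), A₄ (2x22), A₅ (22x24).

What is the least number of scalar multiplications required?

Adjacent pairs: A₁A₂ = 24·26·18 = 11232; A₂A₃ = 26·18·2 = 936; A₃A₄ = 18·2·22 = 792; A₄A₅ = 2·22·24 = 1056.
Length 3: A₁..A₃: k=1: 0+936+24·26·2=2184; k=2: 11232+0+24·18·2=12096 → min 2184 | A₂..A₄: k=2: 0+792+26·18·22=11088; k=3: 936+0+26·2·22=2080 → min 2080 | A₃..A₅: k=3: 0+1056+18·2·24=1920; k=4: 792+0+18·22·24=10296 → min 1920.
Length 4: A₁..A₄: k=1: 0+2080+24·26·22=15808; k=2: 11232+792+24·18·22=21528; k=3: 2184+0+24·2·22=3240 → min 3240 | A₂..A₅: k=2: 0+1920+26·18·24=13152; k=3: 936+1056+26·2·24=3240; k=4: 2080+0+26·22·24=15808 → min 3240.
Length 5: A₁..A₅: k=1: 0+3240+24·26·24=18216; k=2: 11232+1920+24·18·24=23520; k=3: 2184+1056+24·2·24=4392; k=4: 3240+0+24·22·24=15912 → min 4392.
Optimal order: ((A₁ × (A₂ × A₃)) × (A₄ × A₅)) with cost 4392.

4392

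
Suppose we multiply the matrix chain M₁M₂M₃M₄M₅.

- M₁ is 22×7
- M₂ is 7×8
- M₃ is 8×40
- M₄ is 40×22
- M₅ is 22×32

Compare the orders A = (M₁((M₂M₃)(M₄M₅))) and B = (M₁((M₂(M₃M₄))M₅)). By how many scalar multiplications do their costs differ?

Order A = (M₁((M₂M₃)(M₄M₅))): (M₂M₃): 7×8 by 8×40 → 7×40, cost 7·8·40 = 2240; (M₄M₅): 40×22 by 22×32 → 40×32, cost 40·22·32 = 28160; ((M₂M₃)(M₄M₅)): 7×40 by 40×32 → 7×32, cost 7·40·32 = 8960; cumulative 39360; (M₁((M₂M₃)(M₄M₅))): 22×7 by 7×32 → 22×32, cost 22·7·32 = 4928; cumulative 44288. Total 44288.
Order B = (M₁((M₂(M₃M₄))M₅)): (M₃M₄): 8×40 by 40×22 → 8×22, cost 8·40·22 = 7040; (M₂(M₃M₄)): 7×8 by 8×22 → 7×22, cost 7·8·22 = 1232; cumulative 8272; ((M₂(M₃M₄))M₅): 7×22 by 22×32 → 7×32, cost 7·22·32 = 4928; cumulative 13200; (M₁((M₂(M₃M₄))M₅)): 22×7 by 7×32 → 22×32, cost 22·7·32 = 4928; cumulative 18128. Total 18128.
Difference: |44288 − 18128| = 26160.

26160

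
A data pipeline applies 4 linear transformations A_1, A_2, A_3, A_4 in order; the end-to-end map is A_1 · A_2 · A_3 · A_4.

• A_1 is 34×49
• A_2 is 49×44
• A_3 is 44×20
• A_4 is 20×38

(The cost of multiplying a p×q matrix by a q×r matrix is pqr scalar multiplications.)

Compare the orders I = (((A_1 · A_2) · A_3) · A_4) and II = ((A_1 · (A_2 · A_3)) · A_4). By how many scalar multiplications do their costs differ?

Order I = (((A_1 · A_2) · A_3) · A_4): (A_1 · A_2): 34×49 by 49×44 → 34×44, cost 34·49·44 = 73304; ((A_1 · A_2) · A_3): 34×44 by 44×20 → 34×20, cost 34·44·20 = 29920; cumulative 103224; (((A_1 · A_2) · A_3) · A_4): 34×20 by 20×38 → 34×38, cost 34·20·38 = 25840; cumulative 129064. Total 129064.
Order II = ((A_1 · (A_2 · A_3)) · A_4): (A_2 · A_3): 49×44 by 44×20 → 49×20, cost 49·44·20 = 43120; (A_1 · (A_2 · A_3)): 34×49 by 49×20 → 34×20, cost 34·49·20 = 33320; cumulative 76440; ((A_1 · (A_2 · A_3)) · A_4): 34×20 by 20×38 → 34×38, cost 34·20·38 = 25840; cumulative 102280. Total 102280.
Difference: |129064 − 102280| = 26784.

26784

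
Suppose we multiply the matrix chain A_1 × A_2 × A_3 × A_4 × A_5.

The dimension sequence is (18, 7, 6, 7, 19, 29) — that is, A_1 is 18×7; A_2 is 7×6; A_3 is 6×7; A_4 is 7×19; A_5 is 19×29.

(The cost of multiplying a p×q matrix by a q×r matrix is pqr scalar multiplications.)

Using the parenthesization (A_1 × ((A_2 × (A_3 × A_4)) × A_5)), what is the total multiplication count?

9107

(A_3 × A_4): 6×7 by 7×19 → 6×19, cost 6·7·19 = 798
(A_2 × (A_3 × A_4)): 7×6 by 6×19 → 7×19, cost 7·6·19 = 798; cumulative 1596
((A_2 × (A_3 × A_4)) × A_5): 7×19 by 19×29 → 7×29, cost 7·19·29 = 3857; cumulative 5453
(A_1 × ((A_2 × (A_3 × A_4)) × A_5)): 18×7 by 7×29 → 18×29, cost 18·7·29 = 3654; cumulative 9107
Total: 9107 scalar multiplications.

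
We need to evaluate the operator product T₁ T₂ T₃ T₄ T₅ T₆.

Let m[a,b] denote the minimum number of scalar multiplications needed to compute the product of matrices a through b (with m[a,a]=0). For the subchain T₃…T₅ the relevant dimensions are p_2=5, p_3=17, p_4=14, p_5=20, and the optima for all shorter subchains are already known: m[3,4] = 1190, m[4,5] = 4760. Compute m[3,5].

m[3,5] = min over k∈[3,4] of m[3,k]+m[k+1,5]+p_{2}·p_k·p_{5}.
k=3: 0 + 4760 + 5·17·20 = 6460; k=4: 1190 + 0 + 5·14·20 = 2590.
Minimum: 2590 at k=4.

2590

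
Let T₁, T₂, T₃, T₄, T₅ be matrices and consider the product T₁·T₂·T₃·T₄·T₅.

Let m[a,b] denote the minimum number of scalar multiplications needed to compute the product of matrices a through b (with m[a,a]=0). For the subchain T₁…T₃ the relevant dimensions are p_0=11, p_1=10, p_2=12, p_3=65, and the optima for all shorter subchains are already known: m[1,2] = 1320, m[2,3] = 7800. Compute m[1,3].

m[1,3] = min over k∈[1,2] of m[1,k]+m[k+1,3]+p_{0}·p_k·p_{3}.
k=1: 0 + 7800 + 11·10·65 = 14950; k=2: 1320 + 0 + 11·12·65 = 9900.
Minimum: 9900 at k=2.

9900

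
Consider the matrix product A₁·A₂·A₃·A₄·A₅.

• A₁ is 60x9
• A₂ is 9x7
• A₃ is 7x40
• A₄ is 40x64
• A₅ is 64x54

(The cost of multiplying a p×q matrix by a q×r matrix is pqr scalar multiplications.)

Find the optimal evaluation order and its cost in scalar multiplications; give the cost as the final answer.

68572

Adjacent pairs: A₁A₂ = 60·9·7 = 3780; A₂A₃ = 9·7·40 = 2520; A₃A₄ = 7·40·64 = 17920; A₄A₅ = 40·64·54 = 138240.
Length 3: A₁..A₃: k=1: 0+2520+60·9·40=24120; k=2: 3780+0+60·7·40=20580 → min 20580 | A₂..A₄: k=2: 0+17920+9·7·64=21952; k=3: 2520+0+9·40·64=25560 → min 21952 | A₃..A₅: k=3: 0+138240+7·40·54=153360; k=4: 17920+0+7·64·54=42112 → min 42112.
Length 4: A₁..A₄: k=1: 0+21952+60·9·64=56512; k=2: 3780+17920+60·7·64=48580; k=3: 20580+0+60·40·64=174180 → min 48580 | A₂..A₅: k=2: 0+42112+9·7·54=45514; k=3: 2520+138240+9·40·54=160200; k=4: 21952+0+9·64·54=53056 → min 45514.
Length 5: A₁..A₅: k=1: 0+45514+60·9·54=74674; k=2: 3780+42112+60·7·54=68572; k=3: 20580+138240+60·40·54=288420; k=4: 48580+0+60·64·54=255940 → min 68572.
Optimal parenthesization: ((A₁·A₂)·((A₃·A₄)·A₅)) with cost 68572.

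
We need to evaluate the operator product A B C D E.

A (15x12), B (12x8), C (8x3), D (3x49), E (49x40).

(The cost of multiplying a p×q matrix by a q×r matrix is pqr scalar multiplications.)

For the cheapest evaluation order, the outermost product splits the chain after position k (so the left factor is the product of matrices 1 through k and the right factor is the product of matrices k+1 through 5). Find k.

3

Adjacent pairs: AB = 15·12·8 = 1440; BC = 12·8·3 = 288; CD = 8·3·49 = 1176; DE = 3·49·40 = 5880.
Length 3: A..C: k=1: 0+288+15·12·3=828; k=2: 1440+0+15·8·3=1800 → min 828 | B..D: k=2: 0+1176+12·8·49=5880; k=3: 288+0+12·3·49=2052 → min 2052 | C..E: k=3: 0+5880+8·3·40=6840; k=4: 1176+0+8·49·40=16856 → min 6840.
Length 4: A..D: k=1: 0+2052+15·12·49=10872; k=2: 1440+1176+15·8·49=8496; k=3: 828+0+15·3·49=3033 → min 3033 | B..E: k=2: 0+6840+12·8·40=10680; k=3: 288+5880+12·3·40=7608; k=4: 2052+0+12·49·40=25572 → min 7608.
Top-level splits: k=1: (A..A)·(B..E) → 0+7608+15·12·40 = 14808; k=2: (A..B)·(C..E) → 1440+6840+15·8·40 = 13080; k=3: (A..C)·(D..E) → 828+5880+15·3·40 = 8508; k=4: (A..D)·(E..E) → 3033+0+15·49·40 = 32433.
Best split is after C, i.e. k = 3.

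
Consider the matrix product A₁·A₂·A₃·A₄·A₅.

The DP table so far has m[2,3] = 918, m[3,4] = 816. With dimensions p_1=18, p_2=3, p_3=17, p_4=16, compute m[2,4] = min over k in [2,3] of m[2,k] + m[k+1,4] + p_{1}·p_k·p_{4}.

m[2,4] = min over k∈[2,3] of m[2,k]+m[k+1,4]+p_{1}·p_k·p_{4}.
k=2: 0 + 816 + 18·3·16 = 1680; k=3: 918 + 0 + 18·17·16 = 5814.
Minimum: 1680 at k=2.

1680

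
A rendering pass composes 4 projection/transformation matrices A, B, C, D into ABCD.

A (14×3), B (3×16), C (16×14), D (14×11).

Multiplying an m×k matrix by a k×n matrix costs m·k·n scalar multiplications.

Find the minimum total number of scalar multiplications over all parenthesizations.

Adjacent pairs: AB = 14·3·16 = 672; BC = 3·16·14 = 672; CD = 16·14·11 = 2464.
Length 3: A..C: k=1: 0+672+14·3·14=1260; k=2: 672+0+14·16·14=3808 → min 1260 | B..D: k=2: 0+2464+3·16·11=2992; k=3: 672+0+3·14·11=1134 → min 1134.
Length 4: A..D: k=1: 0+1134+14·3·11=1596; k=2: 672+2464+14·16·11=5600; k=3: 1260+0+14·14·11=3416 → min 1596.
Optimal order: (A((BC)D)) with cost 1596.

1596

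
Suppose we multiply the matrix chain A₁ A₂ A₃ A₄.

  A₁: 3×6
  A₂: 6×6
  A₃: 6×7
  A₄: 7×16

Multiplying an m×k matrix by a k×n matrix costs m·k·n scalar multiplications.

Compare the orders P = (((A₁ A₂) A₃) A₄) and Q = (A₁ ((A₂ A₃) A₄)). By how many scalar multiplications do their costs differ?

Order P = (((A₁ A₂) A₃) A₄): (A₁ A₂): 3×6 by 6×6 → 3×6, cost 3·6·6 = 108; ((A₁ A₂) A₃): 3×6 by 6×7 → 3×7, cost 3·6·7 = 126; cumulative 234; (((A₁ A₂) A₃) A₄): 3×7 by 7×16 → 3×16, cost 3·7·16 = 336; cumulative 570. Total 570.
Order Q = (A₁ ((A₂ A₃) A₄)): (A₂ A₃): 6×6 by 6×7 → 6×7, cost 6·6·7 = 252; ((A₂ A₃) A₄): 6×7 by 7×16 → 6×16, cost 6·7·16 = 672; cumulative 924; (A₁ ((A₂ A₃) A₄)): 3×6 by 6×16 → 3×16, cost 3·6·16 = 288; cumulative 1212. Total 1212.
Difference: |570 − 1212| = 642.

642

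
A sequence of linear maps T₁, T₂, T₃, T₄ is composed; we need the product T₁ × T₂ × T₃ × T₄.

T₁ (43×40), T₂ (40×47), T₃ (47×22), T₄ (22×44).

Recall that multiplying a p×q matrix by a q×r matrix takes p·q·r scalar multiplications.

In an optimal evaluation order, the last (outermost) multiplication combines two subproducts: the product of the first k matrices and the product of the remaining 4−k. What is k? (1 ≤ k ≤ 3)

Adjacent pairs: T₁T₂ = 43·40·47 = 80840; T₂T₃ = 40·47·22 = 41360; T₃T₄ = 47·22·44 = 45496.
Length 3: T₁..T₃: k=1: 0+41360+43·40·22=79200; k=2: 80840+0+43·47·22=125302 → min 79200 | T₂..T₄: k=2: 0+45496+40·47·44=128216; k=3: 41360+0+40·22·44=80080 → min 80080.
Top-level splits: k=1: (T₁..T₁)·(T₂..T₄) → 0+80080+43·40·44 = 155760; k=2: (T₁..T₂)·(T₃..T₄) → 80840+45496+43·47·44 = 215260; k=3: (T₁..T₃)·(T₄..T₄) → 79200+0+43·22·44 = 120824.
Best split is after T₃, i.e. k = 3.

3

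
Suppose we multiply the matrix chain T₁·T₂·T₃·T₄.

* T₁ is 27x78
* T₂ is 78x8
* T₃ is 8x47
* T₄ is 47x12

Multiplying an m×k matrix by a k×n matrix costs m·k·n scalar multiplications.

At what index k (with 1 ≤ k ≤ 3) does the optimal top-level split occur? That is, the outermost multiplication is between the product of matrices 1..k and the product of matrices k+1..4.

2

Adjacent pairs: T₁T₂ = 27·78·8 = 16848; T₂T₃ = 78·8·47 = 29328; T₃T₄ = 8·47·12 = 4512.
Length 3: T₁..T₃: k=1: 0+29328+27·78·47=128310; k=2: 16848+0+27·8·47=27000 → min 27000 | T₂..T₄: k=2: 0+4512+78·8·12=12000; k=3: 29328+0+78·47·12=73320 → min 12000.
Top-level splits: k=1: (T₁..T₁)·(T₂..T₄) → 0+12000+27·78·12 = 37272; k=2: (T₁..T₂)·(T₃..T₄) → 16848+4512+27·8·12 = 23952; k=3: (T₁..T₃)·(T₄..T₄) → 27000+0+27·47·12 = 42228.
Best split is after T₂, i.e. k = 2.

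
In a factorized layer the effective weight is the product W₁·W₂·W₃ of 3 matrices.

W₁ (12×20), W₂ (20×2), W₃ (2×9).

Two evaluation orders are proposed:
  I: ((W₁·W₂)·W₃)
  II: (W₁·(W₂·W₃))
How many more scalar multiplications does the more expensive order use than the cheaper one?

1824

Order I = ((W₁·W₂)·W₃): (W₁·W₂): 12×20 by 20×2 → 12×2, cost 12·20·2 = 480; ((W₁·W₂)·W₃): 12×2 by 2×9 → 12×9, cost 12·2·9 = 216; cumulative 696. Total 696.
Order II = (W₁·(W₂·W₃)): (W₂·W₃): 20×2 by 2×9 → 20×9, cost 20·2·9 = 360; (W₁·(W₂·W₃)): 12×20 by 20×9 → 12×9, cost 12·20·9 = 2160; cumulative 2520. Total 2520.
Difference: |696 − 2520| = 1824.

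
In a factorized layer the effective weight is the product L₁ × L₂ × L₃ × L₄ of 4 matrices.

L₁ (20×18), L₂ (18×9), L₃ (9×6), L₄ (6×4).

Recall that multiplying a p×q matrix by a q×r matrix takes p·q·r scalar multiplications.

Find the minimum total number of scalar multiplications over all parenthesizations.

Adjacent pairs: L₁L₂ = 20·18·9 = 3240; L₂L₃ = 18·9·6 = 972; L₃L₄ = 9·6·4 = 216.
Length 3: L₁..L₃: k=1: 0+972+20·18·6=3132; k=2: 3240+0+20·9·6=4320 → min 3132 | L₂..L₄: k=2: 0+216+18·9·4=864; k=3: 972+0+18·6·4=1404 → min 864.
Length 4: L₁..L₄: k=1: 0+864+20·18·4=2304; k=2: 3240+216+20·9·4=4176; k=3: 3132+0+20·6·4=3612 → min 2304.
Optimal order: (L₁ × (L₂ × (L₃ × L₄))) with cost 2304.

2304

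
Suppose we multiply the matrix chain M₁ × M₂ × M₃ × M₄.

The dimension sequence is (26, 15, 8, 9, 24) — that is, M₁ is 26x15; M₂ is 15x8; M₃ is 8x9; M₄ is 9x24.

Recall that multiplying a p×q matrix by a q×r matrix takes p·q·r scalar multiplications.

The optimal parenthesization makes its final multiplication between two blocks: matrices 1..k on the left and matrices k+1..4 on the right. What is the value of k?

2

Adjacent pairs: M₁M₂ = 26·15·8 = 3120; M₂M₃ = 15·8·9 = 1080; M₃M₄ = 8·9·24 = 1728.
Length 3: M₁..M₃: k=1: 0+1080+26·15·9=4590; k=2: 3120+0+26·8·9=4992 → min 4590 | M₂..M₄: k=2: 0+1728+15·8·24=4608; k=3: 1080+0+15·9·24=4320 → min 4320.
Top-level splits: k=1: (M₁..M₁)·(M₂..M₄) → 0+4320+26·15·24 = 13680; k=2: (M₁..M₂)·(M₃..M₄) → 3120+1728+26·8·24 = 9840; k=3: (M₁..M₃)·(M₄..M₄) → 4590+0+26·9·24 = 10206.
Best split is after M₂, i.e. k = 2.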